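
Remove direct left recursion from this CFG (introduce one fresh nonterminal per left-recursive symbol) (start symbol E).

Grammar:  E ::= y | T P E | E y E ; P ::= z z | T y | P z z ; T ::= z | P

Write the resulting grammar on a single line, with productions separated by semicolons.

Directly left-recursive nonterminals: E, P.
For E: α = {y E}, β = {y, T P E}. Rewrite as E → β E' and E' → α E' | ε.
For P: α = {z z}, β = {z z, T y}. Rewrite as P → β P' and P' → α P' | ε.

E ::= y E' | T P E E'; P ::= z z P' | T y P'; T ::= z | P; E' ::= y E E' | ε; P' ::= z z P' | ε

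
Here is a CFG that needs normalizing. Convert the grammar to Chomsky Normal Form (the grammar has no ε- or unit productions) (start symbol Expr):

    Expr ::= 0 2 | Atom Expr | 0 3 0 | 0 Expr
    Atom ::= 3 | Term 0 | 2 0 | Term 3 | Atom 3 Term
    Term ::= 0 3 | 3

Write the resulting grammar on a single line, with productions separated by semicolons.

Expr ::= X1 X2 | Atom Expr | X1 Y1 | X1 Expr; Atom ::= 3 | Term X1 | X2 X1 | Term X3 | Atom Y2; Term ::= X1 X3 | 3; X1 ::= 0; X2 ::= 2; X3 ::= 3; Y1 ::= X3 X1; Y2 ::= X3 Term

Introduce a nonterminal for each terminal appearing in a rule of length ≥ 2: X1 → 0, X2 → 2, X3 → 3.
Binarize each right-hand side of length ≥ 3 by chaining fresh nonterminals (Y1, Y2, …): affected rules were Expr → X1 X3 X1; Atom → Atom X3 Term.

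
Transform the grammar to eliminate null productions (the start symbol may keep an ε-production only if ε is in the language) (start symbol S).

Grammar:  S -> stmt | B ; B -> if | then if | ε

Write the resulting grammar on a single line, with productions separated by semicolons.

S -> stmt | B | ε; B -> if | then if

The nullable symbols are {B, S}.
ε ∈ L(G) since S is nullable, so keep S → ε.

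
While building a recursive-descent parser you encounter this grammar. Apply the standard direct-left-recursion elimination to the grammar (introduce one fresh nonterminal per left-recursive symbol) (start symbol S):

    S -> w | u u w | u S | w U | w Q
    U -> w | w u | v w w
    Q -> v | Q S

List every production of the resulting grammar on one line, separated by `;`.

Q is directly left-recursive.
For Q: α = {S}, β = {v}. Rewrite as Q → β Q' and Q' → α Q' | ε.

S -> w | u u w | u S | w U | w Q; U -> w | w u | v w w; Q -> v Q'; Q' -> S Q' | epsilon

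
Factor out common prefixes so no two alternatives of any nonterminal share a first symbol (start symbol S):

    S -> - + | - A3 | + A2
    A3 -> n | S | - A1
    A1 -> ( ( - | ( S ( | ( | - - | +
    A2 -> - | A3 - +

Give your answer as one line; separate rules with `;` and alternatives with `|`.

S has alternatives sharing prefix '-': factor to S → - S' with S' → + | A3.
A1 has alternatives sharing prefix '(': factor to A1 → ( A1' with A1' → ( - | S ( | ε.

S -> + A2 | - S'; A3 -> n | S | - A1; A1 -> - - | + | ( A1'; A2 -> - | A3 - +; S' -> + | A3; A1' -> ( - | S ( | epsilon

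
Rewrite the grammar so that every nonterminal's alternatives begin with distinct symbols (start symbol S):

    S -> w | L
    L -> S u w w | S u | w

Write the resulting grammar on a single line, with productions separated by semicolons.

L has alternatives sharing prefix 'S u': factor to L → S u L' with L' → w w | ε.

S -> w | L; L -> w | S u L'; L' -> w w | eps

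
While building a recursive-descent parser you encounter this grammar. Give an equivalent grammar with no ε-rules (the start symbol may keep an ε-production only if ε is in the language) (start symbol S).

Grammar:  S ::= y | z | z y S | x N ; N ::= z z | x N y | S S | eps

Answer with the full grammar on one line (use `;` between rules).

S ::= y | z | z y S | x N | x; N ::= z z | x N y | x y | S S

Nullable set = {N}.
ε ∉ L(G), so no ε-production is kept.
Expand every rule over subsets of its nullable positions: S → x N gives x N | x. N → x N y gives x N y | x y.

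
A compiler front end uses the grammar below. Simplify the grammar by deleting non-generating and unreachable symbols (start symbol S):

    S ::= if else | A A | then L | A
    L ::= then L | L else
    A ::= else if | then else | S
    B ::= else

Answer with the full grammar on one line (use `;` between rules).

Generating nonterminals: {A, B, S}.
Reachable from S after that: {A, S}.
Removed useless symbols: {B, L} and every production mentioning them.

S ::= if else | A A | A; A ::= else if | then else | S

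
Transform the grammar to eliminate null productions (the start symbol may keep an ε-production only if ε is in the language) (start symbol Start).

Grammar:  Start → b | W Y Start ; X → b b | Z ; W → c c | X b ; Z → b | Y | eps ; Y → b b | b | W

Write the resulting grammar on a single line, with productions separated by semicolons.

Start → b | W Y Start; X → b b | Z; W → c c | X b | b; Z → b | Y; Y → b b | b | W

Nullable set = {X, Z}.
ε ∉ L(G), so no ε-production is kept.
Add the nullable-subset variants: W → X b gives X b | b.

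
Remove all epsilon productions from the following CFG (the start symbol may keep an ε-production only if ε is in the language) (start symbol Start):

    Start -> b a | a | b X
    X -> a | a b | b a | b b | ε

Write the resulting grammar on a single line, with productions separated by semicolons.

The nullable symbols are {X}.
ε ∉ L(G), so no ε-production is kept.
Add the nullable-subset variants: Start → b X gives b X | b.

Start -> b a | a | b X | b; X -> a | a b | b a | b b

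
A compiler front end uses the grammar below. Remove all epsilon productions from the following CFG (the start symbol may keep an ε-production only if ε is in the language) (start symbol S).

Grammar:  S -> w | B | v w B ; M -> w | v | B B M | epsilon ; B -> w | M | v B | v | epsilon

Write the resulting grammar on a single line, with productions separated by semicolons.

S -> w | B | v w B | v w | ε; M -> w | v | B B M | B B | B M | B; B -> w | M | v B | v

Nullable set = {B, M, S}.
ε ∈ L(G) since S is nullable, so keep S → ε.
For each production, add variants omitting each subset of nullable occurrences: S → v w B gives v w B | v w. M → B B M gives B B M | B B | B M | B. B → v B gives v B | v.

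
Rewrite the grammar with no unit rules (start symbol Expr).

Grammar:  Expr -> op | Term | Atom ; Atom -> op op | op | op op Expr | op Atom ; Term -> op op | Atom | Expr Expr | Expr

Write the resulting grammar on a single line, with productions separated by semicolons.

Unit pairs: Expr ⇒* {Atom, Term}; Term ⇒* {Atom, Expr}.
For each unit pair (A, B), copy every non-unit production of B to A, then drop all unit productions.

Expr -> op op | Expr Expr | op | op op Expr | op Atom; Atom -> op op | op | op op Expr | op Atom; Term -> op op | Expr Expr | op | op op Expr | op Atom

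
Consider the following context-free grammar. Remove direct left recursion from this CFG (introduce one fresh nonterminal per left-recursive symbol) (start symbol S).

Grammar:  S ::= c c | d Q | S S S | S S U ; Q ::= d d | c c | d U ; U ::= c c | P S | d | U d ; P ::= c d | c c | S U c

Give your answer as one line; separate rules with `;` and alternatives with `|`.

Left recursion appears on S, U.
For S: α = {S S, S U}, β = {c c, d Q}. Rewrite as S → β S' and S' → α S' | ε.
For U: α = {d}, β = {c c, P S, d}. Rewrite as U → β U' and U' → α U' | ε.

S ::= c c S' | d Q S'; Q ::= d d | c c | d U; U ::= c c U' | P S U' | d U'; P ::= c d | c c | S U c; S' ::= S S S' | S U S' | ε; U' ::= d U' | ε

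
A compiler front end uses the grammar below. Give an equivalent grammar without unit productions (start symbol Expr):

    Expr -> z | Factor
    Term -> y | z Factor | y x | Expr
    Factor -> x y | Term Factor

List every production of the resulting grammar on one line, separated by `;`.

Unit pairs: Expr ⇒* {Factor}; Term ⇒* {Expr, Factor}.
For every A with A ⇒* B via unit rules, add B's non-unit alternatives to A; then delete every rule of the form X → Y.

Expr -> x y | Term Factor | z; Term -> y | z Factor | y x | x y | Term Factor | z; Factor -> x y | Term Factor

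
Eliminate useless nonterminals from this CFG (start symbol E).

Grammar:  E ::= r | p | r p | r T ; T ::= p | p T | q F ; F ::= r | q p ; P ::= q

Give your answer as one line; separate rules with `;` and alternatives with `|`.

Generating nonterminals: {E, F, P, T}.
Reachable from E after that: {E, F, T}.
Removed useless symbols: {P} and every production mentioning them.

E ::= r | p | r p | r T; T ::= p | p T | q F; F ::= r | q p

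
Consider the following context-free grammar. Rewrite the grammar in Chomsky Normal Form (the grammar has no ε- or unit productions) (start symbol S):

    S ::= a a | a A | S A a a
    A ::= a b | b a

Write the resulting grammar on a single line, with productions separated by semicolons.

S ::= X1 X1 | X1 A | S Y1; A ::= X1 X2 | X2 X1; X1 ::= a; X2 ::= b; Y1 ::= A Y2; Y2 ::= X1 X1

Introduce a nonterminal for each terminal appearing in a rule of length ≥ 2: X1 → a, X2 → b.
Binarize each right-hand side of length ≥ 3 by chaining fresh nonterminals (Y1, Y2, …): affected rules were S → S A X1 X1.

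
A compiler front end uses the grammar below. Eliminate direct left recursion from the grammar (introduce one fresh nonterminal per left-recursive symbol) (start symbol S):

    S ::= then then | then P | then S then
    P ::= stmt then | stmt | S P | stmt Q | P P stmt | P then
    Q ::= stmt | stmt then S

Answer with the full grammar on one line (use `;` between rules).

Directly left-recursive nonterminal: P.
For P: α = {P stmt, then}, β = {stmt then, stmt, S P, stmt Q}. Rewrite as P → β P' and P' → α P' | ε.

S ::= then then | then P | then S then; P ::= stmt then P' | stmt P' | S P P' | stmt Q P'; Q ::= stmt | stmt then S; P' ::= P stmt P' | then P' | ε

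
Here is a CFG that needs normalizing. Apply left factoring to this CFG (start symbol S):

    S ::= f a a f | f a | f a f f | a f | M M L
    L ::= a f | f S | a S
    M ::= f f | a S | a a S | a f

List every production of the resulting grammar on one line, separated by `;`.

S ::= a f | M M L | f a S'; L ::= f S | a L'; M ::= f f | a M'; S' ::= a f | ε | f f; L' ::= f | S; M' ::= S | a S | f

S has alternatives sharing prefix 'f a': factor to S → f a S' with S' → a f | ε | f f.
L has alternatives sharing prefix 'a': factor to L → a L' with L' → f | S.
M has alternatives sharing prefix 'a': factor to M → a M' with M' → S | a S | f.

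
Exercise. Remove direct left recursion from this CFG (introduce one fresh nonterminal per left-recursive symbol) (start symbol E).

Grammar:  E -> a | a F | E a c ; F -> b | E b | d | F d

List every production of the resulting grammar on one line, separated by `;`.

E -> a E' | a F E'; F -> b F' | E b F' | d F'; E' -> a c E' | ε; F' -> d F' | ε

Left recursion appears on E, F.
For E: α = {a c}, β = {a, a F}. Rewrite as E → β E' and E' → α E' | ε.
For F: α = {d}, β = {b, E b, d}. Rewrite as F → β F' and F' → α F' | ε.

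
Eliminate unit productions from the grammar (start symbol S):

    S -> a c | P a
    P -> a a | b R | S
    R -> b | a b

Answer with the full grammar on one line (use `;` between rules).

Unit pairs: P ⇒* {S}.
For every A with A ⇒* B via unit rules, add B's non-unit alternatives to A; then delete every rule of the form X → Y.

S -> a c | P a; P -> a c | P a | a a | b R; R -> b | a b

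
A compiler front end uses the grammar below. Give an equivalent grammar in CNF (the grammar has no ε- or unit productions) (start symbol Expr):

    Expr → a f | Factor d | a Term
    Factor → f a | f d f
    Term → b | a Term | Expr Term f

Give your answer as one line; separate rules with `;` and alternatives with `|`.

Expr → X1 X2 | Factor X3 | X1 Term; Factor → X2 X1 | X2 Y1; Term → b | X1 Term | Expr Y2; X1 → a; X2 → f; X3 → d; Y1 → X3 X2; Y2 → Term X2

Introduce a nonterminal for each terminal appearing in a rule of length ≥ 2: X1 → a, X2 → f, X3 → d.
Binarize each right-hand side of length ≥ 3 by chaining fresh nonterminals (Y1, Y2, …): affected rules were Factor → X2 X3 X2; Term → Expr Term X2.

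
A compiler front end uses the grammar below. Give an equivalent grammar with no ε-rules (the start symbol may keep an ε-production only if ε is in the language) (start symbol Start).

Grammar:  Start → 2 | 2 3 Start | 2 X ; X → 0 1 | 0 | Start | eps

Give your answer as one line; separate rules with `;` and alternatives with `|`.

Start → 2 | 2 3 Start | 2 X; X → 0 1 | 0 | Start

Nullable set = {X}.
ε ∉ L(G), so no ε-production is kept.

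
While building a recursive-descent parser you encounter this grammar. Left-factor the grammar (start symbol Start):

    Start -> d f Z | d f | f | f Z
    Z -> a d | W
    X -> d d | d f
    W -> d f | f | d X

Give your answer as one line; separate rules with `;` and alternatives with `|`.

Start has alternatives sharing prefix 'd f': factor to Start → d f Start1 with Start1 → Z | ε.
Start has alternatives sharing prefix 'f': factor to Start → f Start2 with Start2 → ε | Z.
X has alternatives sharing prefix 'd': factor to X → d X1 with X1 → d | f.
W has alternatives sharing prefix 'd': factor to W → d W1 with W1 → f | X.

Start -> d f Start1 | f Start2; Z -> a d | W; X -> d X1; W -> f | d W1; Start1 -> Z | eps; Start2 -> eps | Z; X1 -> d | f; W1 -> f | X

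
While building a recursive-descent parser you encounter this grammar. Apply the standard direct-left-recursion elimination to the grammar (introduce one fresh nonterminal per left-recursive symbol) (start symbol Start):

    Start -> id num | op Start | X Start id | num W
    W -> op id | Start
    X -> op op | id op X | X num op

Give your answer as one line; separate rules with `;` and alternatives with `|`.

Start -> id num | op Start | X Start id | num W; W -> op id | Start; X -> op op X1 | id op X X1; X1 -> num op X1 | ε

Directly left-recursive nonterminal: X.
For X: α = {num op}, β = {op op, id op X}. Rewrite as X → β X1 and X1 → α X1 | ε.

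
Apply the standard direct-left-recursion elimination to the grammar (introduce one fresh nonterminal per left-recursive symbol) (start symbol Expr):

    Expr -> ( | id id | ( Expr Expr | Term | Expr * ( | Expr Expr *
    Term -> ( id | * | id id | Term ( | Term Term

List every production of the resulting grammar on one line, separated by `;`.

Directly left-recursive nonterminals: Expr, Term.
For Expr: α = {* (, Expr *}, β = {(, id id, ( Expr Expr, Term}. Rewrite as Expr → β Expr1 and Expr1 → α Expr1 | ε.
For Term: α = {(, Term}, β = {( id, *, id id}. Rewrite as Term → β Term1 and Term1 → α Term1 | ε.

Expr -> ( Expr1 | id id Expr1 | ( Expr Expr Expr1 | Term Expr1; Term -> ( id Term1 | * Term1 | id id Term1; Expr1 -> * ( Expr1 | Expr * Expr1 | ε; Term1 -> ( Term1 | Term Term1 | ε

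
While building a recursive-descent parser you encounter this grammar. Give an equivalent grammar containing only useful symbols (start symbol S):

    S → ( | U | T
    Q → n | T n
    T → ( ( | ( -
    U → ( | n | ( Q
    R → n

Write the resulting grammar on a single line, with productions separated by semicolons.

Generating nonterminals: {Q, R, S, T, U}.
Reachable from S after that: {Q, S, T, U}.
Removed useless symbols: {R} and every production mentioning them.

S → ( | U | T; Q → n | T n; T → ( ( | ( -; U → ( | n | ( Q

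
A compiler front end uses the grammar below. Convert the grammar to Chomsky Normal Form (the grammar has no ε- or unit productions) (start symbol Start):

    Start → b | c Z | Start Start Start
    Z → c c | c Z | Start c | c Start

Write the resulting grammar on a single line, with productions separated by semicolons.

Introduce a nonterminal for each terminal appearing in a rule of length ≥ 2: X1 → c.
Binarize each right-hand side of length ≥ 3 by chaining fresh nonterminals (Y1, Y2, …): affected rules were Start → Start Start Start.

Start → b | X1 Z | Start Y1; Z → X1 X1 | X1 Z | Start X1 | X1 Start; X1 → c; Y1 → Start Start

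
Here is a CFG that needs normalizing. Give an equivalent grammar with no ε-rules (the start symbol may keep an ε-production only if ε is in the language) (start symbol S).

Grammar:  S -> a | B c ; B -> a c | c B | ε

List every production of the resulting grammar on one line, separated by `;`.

Nullable nonterminals: {B}.
ε ∉ L(G), so no ε-production is kept.
For each production, add variants omitting each subset of nullable occurrences: S → B c gives B c | c. B → c B gives c B | c.

S -> a | B c | c; B -> a c | c B | c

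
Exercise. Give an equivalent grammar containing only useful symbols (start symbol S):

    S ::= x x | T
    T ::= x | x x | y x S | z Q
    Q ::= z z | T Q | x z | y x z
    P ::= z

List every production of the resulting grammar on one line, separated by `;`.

Generating nonterminals: {P, Q, S, T}.
Reachable from S after that: {Q, S, T}.
Removed useless symbols: {P} and every production mentioning them.

S ::= x x | T; T ::= x | x x | y x S | z Q; Q ::= z z | T Q | x z | y x z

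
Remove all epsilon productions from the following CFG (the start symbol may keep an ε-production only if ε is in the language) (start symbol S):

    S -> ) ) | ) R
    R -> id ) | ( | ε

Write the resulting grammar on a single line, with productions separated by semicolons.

Nullable nonterminals: {R}.
ε ∉ L(G), so no ε-production is kept.
For each production, add variants omitting each subset of nullable occurrences: S → ) R gives ) R | ).

S -> ) ) | ) R | ); R -> id ) | (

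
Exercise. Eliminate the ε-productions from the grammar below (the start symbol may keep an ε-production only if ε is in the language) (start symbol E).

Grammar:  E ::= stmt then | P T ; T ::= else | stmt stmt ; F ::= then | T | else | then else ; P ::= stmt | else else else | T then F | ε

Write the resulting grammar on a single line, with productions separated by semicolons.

Nullable set = {P}.
ε ∉ L(G), so no ε-production is kept.
Expand every rule over subsets of its nullable positions: E → P T gives P T | T.

E ::= stmt then | P T | T; T ::= else | stmt stmt; F ::= then | T | else | then else; P ::= stmt | else else else | T then F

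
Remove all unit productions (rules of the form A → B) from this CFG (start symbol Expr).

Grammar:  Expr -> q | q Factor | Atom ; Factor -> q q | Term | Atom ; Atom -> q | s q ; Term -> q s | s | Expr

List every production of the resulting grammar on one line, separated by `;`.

Unit pairs: Expr ⇒* {Atom}; Factor ⇒* {Atom, Expr, Term}; Term ⇒* {Atom, Expr}.
For every A with A ⇒* B via unit rules, add B's non-unit alternatives to A; then delete every rule of the form X → Y.

Expr -> q | s q | q Factor; Factor -> q s | s | q | s q | q q | q Factor; Atom -> q | s q; Term -> q s | s | q | s q | q Factor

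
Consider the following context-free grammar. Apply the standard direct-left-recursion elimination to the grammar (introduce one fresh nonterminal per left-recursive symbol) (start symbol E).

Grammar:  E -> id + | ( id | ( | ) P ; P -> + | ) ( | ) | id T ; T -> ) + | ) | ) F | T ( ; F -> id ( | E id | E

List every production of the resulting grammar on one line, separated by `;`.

Directly left-recursive nonterminal: T.
For T: α = {(}, β = {) +, ), ) F}. Rewrite as T → β T' and T' → α T' | ε.

E -> id + | ( id | ( | ) P; P -> + | ) ( | ) | id T; T -> ) + T' | ) T' | ) F T'; F -> id ( | E id | E; T' -> ( T' | ε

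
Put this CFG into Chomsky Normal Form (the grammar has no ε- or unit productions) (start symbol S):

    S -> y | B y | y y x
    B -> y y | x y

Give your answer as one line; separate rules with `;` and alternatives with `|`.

S -> y | B X1 | X1 Y1; B -> X1 X1 | X2 X1; X1 -> y; X2 -> x; Y1 -> X1 X2

Introduce a nonterminal for each terminal appearing in a rule of length ≥ 2: X1 → y, X2 → x.
Binarize each right-hand side of length ≥ 3 by chaining fresh nonterminals (Y1, Y2, …): affected rules were S → X1 X1 X2.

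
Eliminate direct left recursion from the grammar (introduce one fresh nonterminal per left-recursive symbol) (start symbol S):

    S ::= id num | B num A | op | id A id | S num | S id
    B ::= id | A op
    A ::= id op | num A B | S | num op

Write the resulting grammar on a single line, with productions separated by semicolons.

S ::= id num S' | B num A S' | op S' | id A id S'; B ::= id | A op; A ::= id op | num A B | S | num op; S' ::= num S' | id S' | eps

Directly left-recursive nonterminal: S.
For S: α = {num, id}, β = {id num, B num A, op, id A id}. Rewrite as S → β S' and S' → α S' | ε.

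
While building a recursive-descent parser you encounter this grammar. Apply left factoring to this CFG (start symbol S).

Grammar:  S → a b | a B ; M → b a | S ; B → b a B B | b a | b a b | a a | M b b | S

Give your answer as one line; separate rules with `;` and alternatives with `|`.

S has alternatives sharing prefix 'a': factor to S → a S' with S' → b | B.
B has alternatives sharing prefix 'b a': factor to B → b a B' with B' → B B | ε | b.

S → a S'; M → b a | S; B → a a | M b b | S | b a B'; S' → b | B; B' → B B | ε | b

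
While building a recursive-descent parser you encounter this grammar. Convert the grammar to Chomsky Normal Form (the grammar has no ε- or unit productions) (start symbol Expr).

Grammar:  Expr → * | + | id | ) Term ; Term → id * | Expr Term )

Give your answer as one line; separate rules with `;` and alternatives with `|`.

Expr → * | + | id | X1 Term; Term → X2 X3 | Expr Y1; X1 → ); X2 → id; X3 → *; Y1 → Term X1

Introduce a nonterminal for each terminal appearing in a rule of length ≥ 2: X1 → ), X2 → id, X3 → *.
Binarize each right-hand side of length ≥ 3 by chaining fresh nonterminals (Y1, Y2, …): affected rules were Term → Expr Term X1.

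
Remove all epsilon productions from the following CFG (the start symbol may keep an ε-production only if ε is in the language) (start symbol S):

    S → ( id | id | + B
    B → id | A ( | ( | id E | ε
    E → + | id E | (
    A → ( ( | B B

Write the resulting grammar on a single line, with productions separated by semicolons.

S → ( id | id | + B | +; B → id | A ( | ( | id E; E → + | id E | (; A → ( ( | B B | B

Nullable set = {A, B}.
ε ∉ L(G), so no ε-production is kept.
Expand every rule over subsets of its nullable positions: S → + B gives + B | +. B → A ( gives A ( | (. A → B B gives B B | B.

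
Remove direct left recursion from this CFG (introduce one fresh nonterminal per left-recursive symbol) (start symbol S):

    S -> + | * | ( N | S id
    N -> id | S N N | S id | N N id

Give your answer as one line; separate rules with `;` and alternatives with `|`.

S -> + S' | * S' | ( N S'; N -> id N' | S N N N' | S id N'; S' -> id S' | ε; N' -> N id N' | ε

S, N are directly left-recursive.
For S: α = {id}, β = {+, *, ( N}. Rewrite as S → β S' and S' → α S' | ε.
For N: α = {N id}, β = {id, S N N, S id}. Rewrite as N → β N' and N' → α N' | ε.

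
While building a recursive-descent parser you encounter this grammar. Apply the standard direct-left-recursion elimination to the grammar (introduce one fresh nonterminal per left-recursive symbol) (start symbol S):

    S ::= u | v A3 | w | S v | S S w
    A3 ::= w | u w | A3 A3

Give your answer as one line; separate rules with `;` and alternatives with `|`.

Directly left-recursive nonterminals: S, A3.
For S: α = {v, S w}, β = {u, v A3, w}. Rewrite as S → β S' and S' → α S' | ε.
For A3: α = {A3}, β = {w, u w}. Rewrite as A3 → β A3' and A3' → α A3' | ε.

S ::= u S' | v A3 S' | w S'; A3 ::= w A3' | u w A3'; S' ::= v S' | S w S' | ε; A3' ::= A3 A3' | ε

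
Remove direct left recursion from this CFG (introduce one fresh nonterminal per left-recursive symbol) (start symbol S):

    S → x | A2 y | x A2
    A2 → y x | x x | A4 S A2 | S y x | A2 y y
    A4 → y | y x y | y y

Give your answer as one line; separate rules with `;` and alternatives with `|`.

Directly left-recursive nonterminal: A2.
For A2: α = {y y}, β = {y x, x x, A4 S A2, S y x}. Rewrite as A2 → β A2' and A2' → α A2' | ε.

S → x | A2 y | x A2; A2 → y x A2' | x x A2' | A4 S A2 A2' | S y x A2'; A4 → y | y x y | y y; A2' → y y A2' | ε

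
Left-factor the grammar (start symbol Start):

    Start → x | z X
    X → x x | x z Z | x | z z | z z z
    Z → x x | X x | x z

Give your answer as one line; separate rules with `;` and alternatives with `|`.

X has alternatives sharing prefix 'x': factor to X → x X1 with X1 → x | z Z | ε.
X has alternatives sharing prefix 'z z': factor to X → z z X2 with X2 → ε | z.
Z has alternatives sharing prefix 'x': factor to Z → x Z1 with Z1 → x | z.

Start → x | z X; X → x X1 | z z X2; Z → X x | x Z1; X1 → x | z Z | ε; X2 → ε | z; Z1 → x | z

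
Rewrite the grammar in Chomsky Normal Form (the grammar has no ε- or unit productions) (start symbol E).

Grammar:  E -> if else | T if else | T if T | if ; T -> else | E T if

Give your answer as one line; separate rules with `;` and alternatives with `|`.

E -> X1 X2 | T Y1 | T Y2 | if; T -> else | E Y3; X1 -> if; X2 -> else; Y1 -> X1 X2; Y2 -> X1 T; Y3 -> T X1

Introduce a nonterminal for each terminal appearing in a rule of length ≥ 2: X1 → if, X2 → else.
Binarize each right-hand side of length ≥ 3 by chaining fresh nonterminals (Y1, Y2, …): affected rules were E → T X1 X2; E → T X1 T; T → E T X1.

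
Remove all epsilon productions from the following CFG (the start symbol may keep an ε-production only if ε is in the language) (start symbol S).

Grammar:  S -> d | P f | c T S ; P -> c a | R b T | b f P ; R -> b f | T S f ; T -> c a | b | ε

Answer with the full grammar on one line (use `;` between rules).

S -> d | P f | c T S | c S; P -> c a | R b T | R b | b f P; R -> b f | T S f | S f; T -> c a | b

Nullable nonterminals: {T}.
ε ∉ L(G), so no ε-production is kept.
For each production, add variants omitting each subset of nullable occurrences: S → c T S gives c T S | c S. P → R b T gives R b T | R b. R → T S f gives T S f | S f.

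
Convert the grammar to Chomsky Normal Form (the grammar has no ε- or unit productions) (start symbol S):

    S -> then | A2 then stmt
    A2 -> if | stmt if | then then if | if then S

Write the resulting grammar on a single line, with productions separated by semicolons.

S -> then | A2 Y1; A2 -> if | X2 X3 | X1 Y2 | X3 Y3; X1 -> then; X2 -> stmt; X3 -> if; Y1 -> X1 X2; Y2 -> X1 X3; Y3 -> X1 S

Introduce a nonterminal for each terminal appearing in a rule of length ≥ 2: X1 → then, X2 → stmt, X3 → if.
Binarize each right-hand side of length ≥ 3 by chaining fresh nonterminals (Y1, Y2, …): affected rules were S → A2 X1 X2; A2 → X1 X1 X3; A2 → X3 X1 S.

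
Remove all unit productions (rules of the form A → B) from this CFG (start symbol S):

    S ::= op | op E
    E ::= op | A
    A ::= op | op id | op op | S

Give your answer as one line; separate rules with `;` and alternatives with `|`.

Unit pairs: A ⇒* {S}; E ⇒* {A, S}.
Replace each nonterminal's rules with the union of the non-unit rules of every nonterminal it unit-derives.

S ::= op | op E; E ::= op | op E | op id | op op; A ::= op | op E | op id | op op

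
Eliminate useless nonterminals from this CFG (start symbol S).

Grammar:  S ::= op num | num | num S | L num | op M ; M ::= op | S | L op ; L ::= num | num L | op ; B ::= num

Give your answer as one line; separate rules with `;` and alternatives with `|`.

Generating nonterminals: {B, L, M, S}.
Reachable from S after that: {L, M, S}.
Removed useless symbols: {B} and every production mentioning them.

S ::= op num | num | num S | L num | op M; M ::= op | S | L op; L ::= num | num L | op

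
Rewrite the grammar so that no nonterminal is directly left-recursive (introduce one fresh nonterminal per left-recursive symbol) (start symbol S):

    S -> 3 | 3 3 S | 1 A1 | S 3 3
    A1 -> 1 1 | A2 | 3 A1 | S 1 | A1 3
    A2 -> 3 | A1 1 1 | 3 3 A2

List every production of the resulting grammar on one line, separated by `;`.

S -> 3 S' | 3 3 S S' | 1 A1 S'; A1 -> 1 1 A1' | A2 A1' | 3 A1 A1' | S 1 A1'; A2 -> 3 | A1 1 1 | 3 3 A2; S' -> 3 3 S' | ε; A1' -> 3 A1' | ε

S, A1 are directly left-recursive.
For S: α = {3 3}, β = {3, 3 3 S, 1 A1}. Rewrite as S → β S' and S' → α S' | ε.
For A1: α = {3}, β = {1 1, A2, 3 A1, S 1}. Rewrite as A1 → β A1' and A1' → α A1' | ε.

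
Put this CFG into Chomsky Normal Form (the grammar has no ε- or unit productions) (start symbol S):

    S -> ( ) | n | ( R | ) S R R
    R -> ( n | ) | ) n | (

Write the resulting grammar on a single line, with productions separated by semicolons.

Introduce a nonterminal for each terminal appearing in a rule of length ≥ 2: X1 → (, X2 → ), X3 → n.
Binarize each right-hand side of length ≥ 3 by chaining fresh nonterminals (Y1, Y2, …): affected rules were S → X2 S R R.

S -> X1 X2 | n | X1 R | X2 Y1; R -> X1 X3 | ) | X2 X3 | (; X1 -> (; X2 -> ); X3 -> n; Y1 -> S Y2; Y2 -> R R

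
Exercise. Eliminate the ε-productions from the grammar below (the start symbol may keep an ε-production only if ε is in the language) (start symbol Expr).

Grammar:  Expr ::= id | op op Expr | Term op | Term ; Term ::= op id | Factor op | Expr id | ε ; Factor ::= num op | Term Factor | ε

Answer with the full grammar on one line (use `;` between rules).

Expr ::= id | op op Expr | op op | Term op | op | Term | ε; Term ::= op id | Factor op | op | Expr id | id; Factor ::= num op | Term Factor | Term

Nullable set = {Expr, Factor, Term}.
ε ∈ L(G) since Expr is nullable, so keep Expr → ε.
For each production, add variants omitting each subset of nullable occurrences: Expr → op op Expr gives op op Expr | op op. Expr → Term op gives Term op | op. Term → Factor op gives Factor op | op. Term → Expr id gives Expr id | id.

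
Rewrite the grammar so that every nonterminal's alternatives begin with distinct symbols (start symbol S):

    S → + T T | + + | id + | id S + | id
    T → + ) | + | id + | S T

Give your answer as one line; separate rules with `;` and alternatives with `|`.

S → id S' | + S''; T → id + | S T | + T'; S' → + | S + | ε; S'' → T T | +; T' → ) | ε

S has alternatives sharing prefix 'id': factor to S → id S' with S' → + | S + | ε.
S has alternatives sharing prefix '+': factor to S → + S'' with S'' → T T | +.
T has alternatives sharing prefix '+': factor to T → + T' with T' → ) | ε.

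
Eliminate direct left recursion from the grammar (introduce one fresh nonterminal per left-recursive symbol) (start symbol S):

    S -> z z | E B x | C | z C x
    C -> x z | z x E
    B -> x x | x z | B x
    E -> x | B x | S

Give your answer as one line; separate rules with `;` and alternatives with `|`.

Directly left-recursive nonterminal: B.
For B: α = {x}, β = {x x, x z}. Rewrite as B → β B' and B' → α B' | ε.

S -> z z | E B x | C | z C x; C -> x z | z x E; B -> x x B' | x z B'; E -> x | B x | S; B' -> x B' | ε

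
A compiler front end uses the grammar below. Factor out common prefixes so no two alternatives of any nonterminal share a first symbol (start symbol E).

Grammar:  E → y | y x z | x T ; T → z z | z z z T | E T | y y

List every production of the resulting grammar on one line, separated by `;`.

E → x T | y E'; T → E T | y y | z z T'; E' → epsilon | x z; T' → epsilon | z T

E has alternatives sharing prefix 'y': factor to E → y E' with E' → ε | x z.
T has alternatives sharing prefix 'z z': factor to T → z z T' with T' → ε | z T.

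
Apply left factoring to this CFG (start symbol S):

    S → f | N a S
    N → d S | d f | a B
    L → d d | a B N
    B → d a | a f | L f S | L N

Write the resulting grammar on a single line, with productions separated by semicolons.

S → f | N a S; N → a B | d N'; L → d d | a B N; B → d a | a f | L B'; N' → S | f; B' → f S | N

N has alternatives sharing prefix 'd': factor to N → d N' with N' → S | f.
B has alternatives sharing prefix 'L': factor to B → L B' with B' → f S | N.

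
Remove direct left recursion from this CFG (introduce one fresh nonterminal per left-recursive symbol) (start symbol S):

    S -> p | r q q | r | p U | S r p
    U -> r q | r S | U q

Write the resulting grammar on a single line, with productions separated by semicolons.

Directly left-recursive nonterminals: S, U.
For S: α = {r p}, β = {p, r q q, r, p U}. Rewrite as S → β S' and S' → α S' | ε.
For U: α = {q}, β = {r q, r S}. Rewrite as U → β U' and U' → α U' | ε.

S -> p S' | r q q S' | r S' | p U S'; U -> r q U' | r S U'; S' -> r p S' | ε; U' -> q U' | ε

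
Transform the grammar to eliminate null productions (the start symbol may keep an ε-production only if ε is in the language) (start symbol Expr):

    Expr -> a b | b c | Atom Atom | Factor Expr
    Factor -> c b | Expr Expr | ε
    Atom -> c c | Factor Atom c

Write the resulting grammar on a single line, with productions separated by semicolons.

Expr -> a b | b c | Atom Atom | Factor Expr; Factor -> c b | Expr Expr; Atom -> c c | Factor Atom c | Atom c

The nullable symbols are {Factor}.
ε ∉ L(G), so no ε-production is kept.
Expand every rule over subsets of its nullable positions: Atom → Factor Atom c gives Factor Atom c | Atom c.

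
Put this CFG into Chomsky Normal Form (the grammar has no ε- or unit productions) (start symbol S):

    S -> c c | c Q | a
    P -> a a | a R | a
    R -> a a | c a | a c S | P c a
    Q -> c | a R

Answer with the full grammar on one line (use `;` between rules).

S -> X1 X1 | X1 Q | a; P -> X2 X2 | X2 R | a; R -> X2 X2 | X1 X2 | X2 Y1 | P Y2; Q -> c | X2 R; X1 -> c; X2 -> a; Y1 -> X1 S; Y2 -> X1 X2

Introduce a nonterminal for each terminal appearing in a rule of length ≥ 2: X1 → c, X2 → a.
Binarize each right-hand side of length ≥ 3 by chaining fresh nonterminals (Y1, Y2, …): affected rules were R → X2 X1 S; R → P X1 X2.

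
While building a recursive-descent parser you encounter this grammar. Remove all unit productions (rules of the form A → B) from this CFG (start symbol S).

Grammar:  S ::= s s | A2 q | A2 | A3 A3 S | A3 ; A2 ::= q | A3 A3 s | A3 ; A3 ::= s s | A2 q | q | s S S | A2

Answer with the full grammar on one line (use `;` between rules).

S ::= q | A3 A3 s | s s | A2 q | A3 A3 S | s S S; A2 ::= q | A3 A3 s | s s | A2 q | s S S; A3 ::= q | A3 A3 s | s s | A2 q | s S S

Unit pairs: A2 ⇒* {A3}; A3 ⇒* {A2}; S ⇒* {A2, A3}.
For every A with A ⇒* B via unit rules, add B's non-unit alternatives to A; then delete every rule of the form X → Y.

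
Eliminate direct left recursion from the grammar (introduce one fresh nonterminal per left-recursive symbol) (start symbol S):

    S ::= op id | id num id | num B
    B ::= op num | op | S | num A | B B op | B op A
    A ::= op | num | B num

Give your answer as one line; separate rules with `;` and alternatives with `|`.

Left recursion appears on B.
For B: α = {B op, op A}, β = {op num, op, S, num A}. Rewrite as B → β B' and B' → α B' | ε.

S ::= op id | id num id | num B; B ::= op num B' | op B' | S B' | num A B'; A ::= op | num | B num; B' ::= B op B' | op A B' | ε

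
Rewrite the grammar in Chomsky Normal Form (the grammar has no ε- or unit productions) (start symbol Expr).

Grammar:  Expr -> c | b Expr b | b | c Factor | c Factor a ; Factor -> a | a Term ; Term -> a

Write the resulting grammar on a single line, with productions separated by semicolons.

Expr -> c | X1 Y1 | b | X2 Factor | X2 Y2; Factor -> a | X3 Term; Term -> a; X1 -> b; X2 -> c; X3 -> a; Y1 -> Expr X1; Y2 -> Factor X3

Introduce a nonterminal for each terminal appearing in a rule of length ≥ 2: X1 → b, X2 → c, X3 → a.
Binarize each right-hand side of length ≥ 3 by chaining fresh nonterminals (Y1, Y2, …): affected rules were Expr → X1 Expr X1; Expr → X2 Factor X3.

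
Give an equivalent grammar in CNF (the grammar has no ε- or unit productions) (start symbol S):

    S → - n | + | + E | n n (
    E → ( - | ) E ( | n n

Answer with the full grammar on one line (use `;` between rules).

S → X1 X2 | + | X3 E | X2 Y1; E → X4 X1 | X5 Y2 | X2 X2; X1 → -; X2 → n; X3 → +; X4 → (; X5 → ); Y1 → X2 X4; Y2 → E X4

Introduce a nonterminal for each terminal appearing in a rule of length ≥ 2: X1 → -, X2 → n, X3 → +, X4 → (, X5 → ).
Binarize each right-hand side of length ≥ 3 by chaining fresh nonterminals (Y1, Y2, …): affected rules were S → X2 X2 X4; E → X5 E X4.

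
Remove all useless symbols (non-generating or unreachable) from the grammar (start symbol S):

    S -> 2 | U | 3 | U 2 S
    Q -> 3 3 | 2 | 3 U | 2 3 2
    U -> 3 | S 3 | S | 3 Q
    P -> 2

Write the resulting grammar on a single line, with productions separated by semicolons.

Generating nonterminals: {P, Q, S, U}.
Reachable from S after that: {Q, S, U}.
Removed useless symbols: {P} and every production mentioning them.

S -> 2 | U | 3 | U 2 S; Q -> 3 3 | 2 | 3 U | 2 3 2; U -> 3 | S 3 | S | 3 Q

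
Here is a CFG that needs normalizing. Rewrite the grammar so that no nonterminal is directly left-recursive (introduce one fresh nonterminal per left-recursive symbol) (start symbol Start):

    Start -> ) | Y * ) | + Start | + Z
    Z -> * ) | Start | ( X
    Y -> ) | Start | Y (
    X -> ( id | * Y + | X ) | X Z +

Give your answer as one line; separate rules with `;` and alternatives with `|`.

Start -> ) | Y * ) | + Start | + Z; Z -> * ) | Start | ( X; Y -> ) Y1 | Start Y1; X -> ( id X1 | * Y + X1; Y1 -> ( Y1 | ε; X1 -> ) X1 | Z + X1 | ε

Directly left-recursive nonterminals: Y, X.
For Y: α = {(}, β = {), Start}. Rewrite as Y → β Y1 and Y1 → α Y1 | ε.
For X: α = {), Z +}, β = {( id, * Y +}. Rewrite as X → β X1 and X1 → α X1 | ε.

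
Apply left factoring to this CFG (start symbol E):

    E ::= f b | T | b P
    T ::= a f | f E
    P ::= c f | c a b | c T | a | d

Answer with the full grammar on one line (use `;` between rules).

E ::= f b | T | b P; T ::= a f | f E; P ::= a | d | c P'; P' ::= f | a b | T

P has alternatives sharing prefix 'c': factor to P → c P' with P' → f | a b | T.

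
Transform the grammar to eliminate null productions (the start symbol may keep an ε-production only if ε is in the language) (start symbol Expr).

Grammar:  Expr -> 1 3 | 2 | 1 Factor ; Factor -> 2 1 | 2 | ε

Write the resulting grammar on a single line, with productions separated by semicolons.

Nullable nonterminals: {Factor}.
ε ∉ L(G), so no ε-production is kept.
For each production, add variants omitting each subset of nullable occurrences: Expr → 1 Factor gives 1 Factor | 1.

Expr -> 1 3 | 2 | 1 Factor | 1; Factor -> 2 1 | 2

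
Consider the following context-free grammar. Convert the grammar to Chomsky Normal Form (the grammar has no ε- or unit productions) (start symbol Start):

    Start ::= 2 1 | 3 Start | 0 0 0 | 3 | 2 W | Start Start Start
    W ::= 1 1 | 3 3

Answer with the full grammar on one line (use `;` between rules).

Start ::= X1 X2 | X3 Start | X4 Y1 | 3 | X1 W | Start Y2; W ::= X2 X2 | X3 X3; X1 ::= 2; X2 ::= 1; X3 ::= 3; X4 ::= 0; Y1 ::= X4 X4; Y2 ::= Start Start

Introduce a nonterminal for each terminal appearing in a rule of length ≥ 2: X1 → 2, X2 → 1, X3 → 3, X4 → 0.
Binarize each right-hand side of length ≥ 3 by chaining fresh nonterminals (Y1, Y2, …): affected rules were Start → X4 X4 X4; Start → Start Start Start.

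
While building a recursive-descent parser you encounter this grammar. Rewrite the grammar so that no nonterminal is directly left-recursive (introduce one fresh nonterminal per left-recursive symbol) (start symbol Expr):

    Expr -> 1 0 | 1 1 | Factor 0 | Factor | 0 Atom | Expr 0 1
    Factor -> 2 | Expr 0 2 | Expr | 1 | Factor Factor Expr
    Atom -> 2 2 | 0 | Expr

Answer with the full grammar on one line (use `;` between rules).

Left recursion appears on Expr, Factor.
For Expr: α = {0 1}, β = {1 0, 1 1, Factor 0, Factor, 0 Atom}. Rewrite as Expr → β Expr1 and Expr1 → α Expr1 | ε.
For Factor: α = {Factor Expr}, β = {2, Expr 0 2, Expr, 1}. Rewrite as Factor → β Factor1 and Factor1 → α Factor1 | ε.

Expr -> 1 0 Expr1 | 1 1 Expr1 | Factor 0 Expr1 | Factor Expr1 | 0 Atom Expr1; Factor -> 2 Factor1 | Expr 0 2 Factor1 | Expr Factor1 | 1 Factor1; Atom -> 2 2 | 0 | Expr; Expr1 -> 0 1 Expr1 | ε; Factor1 -> Factor Expr Factor1 | ε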